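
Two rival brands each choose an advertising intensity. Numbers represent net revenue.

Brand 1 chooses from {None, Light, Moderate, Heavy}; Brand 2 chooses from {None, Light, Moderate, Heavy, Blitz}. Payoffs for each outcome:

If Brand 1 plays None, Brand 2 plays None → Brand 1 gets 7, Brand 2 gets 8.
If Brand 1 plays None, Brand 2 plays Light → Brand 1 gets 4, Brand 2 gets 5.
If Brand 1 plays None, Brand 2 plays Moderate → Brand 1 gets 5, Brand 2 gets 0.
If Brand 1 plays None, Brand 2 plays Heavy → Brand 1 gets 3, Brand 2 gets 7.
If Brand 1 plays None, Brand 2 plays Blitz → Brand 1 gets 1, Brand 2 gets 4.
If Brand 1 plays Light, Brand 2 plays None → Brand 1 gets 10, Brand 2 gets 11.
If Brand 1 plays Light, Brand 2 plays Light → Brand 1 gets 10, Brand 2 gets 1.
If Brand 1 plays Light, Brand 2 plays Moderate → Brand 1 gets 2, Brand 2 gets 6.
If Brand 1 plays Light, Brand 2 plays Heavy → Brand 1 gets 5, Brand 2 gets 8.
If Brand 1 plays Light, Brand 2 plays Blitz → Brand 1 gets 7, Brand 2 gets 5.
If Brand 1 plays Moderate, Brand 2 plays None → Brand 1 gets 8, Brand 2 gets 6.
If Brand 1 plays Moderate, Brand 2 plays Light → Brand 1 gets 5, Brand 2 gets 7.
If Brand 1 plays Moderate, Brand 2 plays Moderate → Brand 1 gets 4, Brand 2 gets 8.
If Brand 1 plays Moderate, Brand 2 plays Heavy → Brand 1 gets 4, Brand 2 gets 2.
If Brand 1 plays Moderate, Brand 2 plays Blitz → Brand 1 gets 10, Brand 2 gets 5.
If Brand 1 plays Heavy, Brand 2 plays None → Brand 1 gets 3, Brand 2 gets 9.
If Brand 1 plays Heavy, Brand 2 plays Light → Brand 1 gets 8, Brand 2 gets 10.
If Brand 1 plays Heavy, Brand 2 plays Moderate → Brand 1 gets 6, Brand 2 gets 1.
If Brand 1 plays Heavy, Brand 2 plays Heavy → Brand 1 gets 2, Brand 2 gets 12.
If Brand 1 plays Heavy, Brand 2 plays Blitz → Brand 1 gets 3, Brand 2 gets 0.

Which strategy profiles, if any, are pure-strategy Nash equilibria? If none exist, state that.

The unique pure-strategy Nash equilibrium is (Light, None).

Brand 1 against None: payoffs 7, 10, 8, 3 → best response Light.
Brand 1 against Light: payoffs 4, 10, 5, 8 → best response Light.
Brand 1 against Moderate: payoffs 5, 2, 4, 6 → best response Heavy.
Brand 1 against Heavy: payoffs 3, 5, 4, 2 → best response Light.
Brand 1 against Blitz: payoffs 1, 7, 10, 3 → best response Moderate.
Brand 2 against None: payoffs 8, 5, 0, 7, 4 → best response None.
Brand 2 against Light: payoffs 11, 1, 6, 8, 5 → best response None.
Brand 2 against Moderate: payoffs 6, 7, 8, 2, 5 → best response Moderate.
Brand 2 against Heavy: payoffs 9, 10, 1, 12, 0 → best response Heavy.
Mutual best responses: (Light, None).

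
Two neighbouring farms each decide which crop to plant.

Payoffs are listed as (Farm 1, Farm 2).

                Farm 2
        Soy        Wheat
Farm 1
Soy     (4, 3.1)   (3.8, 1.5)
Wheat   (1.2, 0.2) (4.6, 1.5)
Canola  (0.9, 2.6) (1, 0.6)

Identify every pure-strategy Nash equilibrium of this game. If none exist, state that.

(Soy, Soy): Farm 1 gets 4, best alternative 1.2; Farm 2 gets 3.1, best alternative 1.5. No profitable deviation — NE.
(Soy, Wheat): Farm 1 can switch to Wheat (3.8 → 4.6). Not NE.
(Wheat, Soy): Farm 1 can switch to Soy (1.2 → 4). Not NE.
(Wheat, Wheat): Farm 1 gets 4.6, best alternative 3.8; Farm 2 gets 1.5, best alternative 0.2. No profitable deviation — NE.
(Canola, Soy): Farm 1 can switch to Soy (0.9 → 4). Not NE.
(Canola, Wheat): Farm 1 can switch to Soy (1 → 3.8). Not NE.

Pure-strategy Nash equilibria: (Soy, Soy); (Wheat, Wheat)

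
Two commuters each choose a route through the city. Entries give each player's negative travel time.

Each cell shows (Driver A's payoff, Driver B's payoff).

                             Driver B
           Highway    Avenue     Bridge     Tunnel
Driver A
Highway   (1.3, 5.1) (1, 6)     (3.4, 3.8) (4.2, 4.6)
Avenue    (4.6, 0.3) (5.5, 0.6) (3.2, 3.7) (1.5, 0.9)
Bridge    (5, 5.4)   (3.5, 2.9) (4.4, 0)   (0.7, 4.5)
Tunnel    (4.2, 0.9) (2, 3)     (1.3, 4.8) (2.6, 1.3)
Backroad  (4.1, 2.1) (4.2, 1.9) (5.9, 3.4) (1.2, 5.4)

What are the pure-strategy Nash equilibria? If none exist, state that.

Pure NE: (Bridge, Highway)

(Highway, Highway): Driver A can switch to Avenue (1.3 → 4.6). Not NE.
(Highway, Avenue): Driver A can switch to Avenue (1 → 5.5). Not NE.
(Highway, Bridge): Driver A can switch to Bridge (3.4 → 4.4). Not NE.
(Highway, Tunnel): Driver B can switch to Highway (4.6 → 5.1). Not NE.
(Avenue, Highway): Driver A can switch to Bridge (4.6 → 5). Not NE.
(Avenue, Avenue): Driver B can switch to Bridge (0.6 → 3.7). Not NE.
(Avenue, Bridge): Driver A can switch to Highway (3.2 → 3.4). Not NE.
(Avenue, Tunnel): Driver A can switch to Highway (1.5 → 4.2). Not NE.
(Bridge, Highway): Driver A gets 5, best alternative 4.6; Driver B gets 5.4, best alternative 4.5. No profitable deviation — NE.
(Bridge, Avenue): Driver A can switch to Avenue (3.5 → 5.5). Not NE.
(Bridge, Bridge): Driver A can switch to Backroad (4.4 → 5.9). Not NE.
(Bridge, Tunnel): Driver A can switch to Highway (0.7 → 4.2). Not NE.
(Tunnel, Highway): Driver A can switch to Avenue (4.2 → 4.6). Not NE.
(The remaining 7 profiles each have a profitable deviation by the same check.)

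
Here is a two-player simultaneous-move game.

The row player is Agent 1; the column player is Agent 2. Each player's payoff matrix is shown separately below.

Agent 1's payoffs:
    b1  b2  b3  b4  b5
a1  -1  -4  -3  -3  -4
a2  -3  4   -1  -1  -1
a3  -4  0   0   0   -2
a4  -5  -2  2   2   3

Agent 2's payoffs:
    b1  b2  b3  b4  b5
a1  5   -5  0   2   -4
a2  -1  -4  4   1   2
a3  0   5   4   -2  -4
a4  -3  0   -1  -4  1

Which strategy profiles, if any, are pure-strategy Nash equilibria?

Agent 1 against b1: payoffs -1, -3, -4, -5 → best response a1.
Agent 1 against b2: payoffs -4, 4, 0, -2 → best response a2.
Agent 1 against b3: payoffs -3, -1, 0, 2 → best response a4.
Agent 1 against b4: payoffs -3, -1, 0, 2 → best response a4.
Agent 1 against b5: payoffs -4, -1, -2, 3 → best response a4.
Agent 2 against a1: payoffs 5, -5, 0, 2, -4 → best response b1.
Agent 2 against a2: payoffs -1, -4, 4, 1, 2 → best response b3.
Agent 2 against a3: payoffs 0, 5, 4, -2, -4 → best response b2.
Agent 2 against a4: payoffs -3, 0, -1, -4, 1 → best response b5.
Mutual best responses: (a1, b1); (a4, b5).

(a1, b1) and (a4, b5)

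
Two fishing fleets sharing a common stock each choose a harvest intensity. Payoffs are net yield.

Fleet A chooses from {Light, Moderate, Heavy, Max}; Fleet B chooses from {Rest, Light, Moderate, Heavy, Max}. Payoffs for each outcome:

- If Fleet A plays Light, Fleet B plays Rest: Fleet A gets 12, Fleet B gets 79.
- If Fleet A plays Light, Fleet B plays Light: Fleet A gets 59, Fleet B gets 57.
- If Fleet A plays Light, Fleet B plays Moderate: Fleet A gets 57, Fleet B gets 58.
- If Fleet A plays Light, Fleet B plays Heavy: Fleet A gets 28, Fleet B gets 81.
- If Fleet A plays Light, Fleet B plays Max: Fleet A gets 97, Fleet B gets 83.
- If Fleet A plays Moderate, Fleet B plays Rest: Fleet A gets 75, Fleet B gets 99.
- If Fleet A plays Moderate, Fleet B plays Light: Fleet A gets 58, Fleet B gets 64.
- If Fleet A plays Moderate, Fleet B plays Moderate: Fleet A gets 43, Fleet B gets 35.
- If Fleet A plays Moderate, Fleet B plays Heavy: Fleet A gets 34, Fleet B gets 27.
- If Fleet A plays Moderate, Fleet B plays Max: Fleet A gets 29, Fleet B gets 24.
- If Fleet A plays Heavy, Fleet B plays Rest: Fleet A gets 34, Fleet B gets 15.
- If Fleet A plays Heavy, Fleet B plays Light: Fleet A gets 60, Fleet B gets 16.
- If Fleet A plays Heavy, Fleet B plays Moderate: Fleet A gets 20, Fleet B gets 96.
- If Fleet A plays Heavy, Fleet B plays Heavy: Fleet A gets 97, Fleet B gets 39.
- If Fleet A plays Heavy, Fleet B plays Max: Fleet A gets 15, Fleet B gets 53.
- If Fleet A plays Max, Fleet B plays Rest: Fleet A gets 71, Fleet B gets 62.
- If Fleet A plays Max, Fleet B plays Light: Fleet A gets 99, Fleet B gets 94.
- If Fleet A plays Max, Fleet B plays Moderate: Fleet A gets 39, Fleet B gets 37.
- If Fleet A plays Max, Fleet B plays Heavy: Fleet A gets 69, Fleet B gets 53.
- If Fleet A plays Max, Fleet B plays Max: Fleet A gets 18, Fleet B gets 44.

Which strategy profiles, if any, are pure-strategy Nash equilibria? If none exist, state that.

(Light, Rest): Fleet A can switch to Moderate (12 → 75). Not NE.
(Light, Light): Fleet A can switch to Heavy (59 → 60). Not NE.
(Light, Moderate): Fleet B can switch to Rest (58 → 79). Not NE.
(Light, Heavy): Fleet A can switch to Moderate (28 → 34). Not NE.
(Light, Max): Fleet A gets 97, best alternative 29; Fleet B gets 83, best alternative 81. No profitable deviation — NE.
(Moderate, Rest): Fleet A gets 75, best alternative 71; Fleet B gets 99, best alternative 64. No profitable deviation — NE.
(Moderate, Light): Fleet A can switch to Light (58 → 59). Not NE.
(Moderate, Moderate): Fleet A can switch to Light (43 → 57). Not NE.
(Moderate, Heavy): Fleet A can switch to Heavy (34 → 97). Not NE.
(Moderate, Max): Fleet A can switch to Light (29 → 97). Not NE.
(Heavy, Rest): Fleet A can switch to Moderate (34 → 75). Not NE.
(Heavy, Light): Fleet A can switch to Max (60 → 99). Not NE.
(Heavy, Moderate): Fleet A can switch to Light (20 → 57). Not NE.
(Heavy, Heavy): Fleet B can switch to Moderate (39 → 96). Not NE.
(Max, Light): Fleet A gets 99, best alternative 60; Fleet B gets 94, best alternative 62. No profitable deviation — NE.
(The remaining 5 profiles each have a profitable deviation by the same check.)

(Light, Max); (Moderate, Rest); (Max, Light)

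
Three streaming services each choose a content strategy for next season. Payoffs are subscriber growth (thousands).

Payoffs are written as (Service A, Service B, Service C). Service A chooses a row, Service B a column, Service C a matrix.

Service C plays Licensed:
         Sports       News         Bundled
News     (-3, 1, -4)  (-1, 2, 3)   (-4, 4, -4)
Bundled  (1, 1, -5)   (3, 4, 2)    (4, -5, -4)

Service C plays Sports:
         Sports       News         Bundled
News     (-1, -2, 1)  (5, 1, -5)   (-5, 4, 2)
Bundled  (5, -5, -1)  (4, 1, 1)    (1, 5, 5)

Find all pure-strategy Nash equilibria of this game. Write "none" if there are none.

For each player, find the best response to each opponent profile; mutual best responses are the pure NE.
Service A against (Sports, Licensed): payoffs -3, 1 → best response Bundled.
Service A against (Sports, Sports): payoffs -1, 5 → best response Bundled.
Service A against (News, Licensed): payoffs -1, 3 → best response Bundled.
Service A against (News, Sports): payoffs 5, 4 → best response News.
Service A against (Bundled, Licensed): payoffs -4, 4 → best response Bundled.
Service A against (Bundled, Sports): payoffs -5, 1 → best response Bundled.
Service B against (News, Licensed): payoffs 1, 2, 4 → best response Bundled.
Service B against (News, Sports): payoffs -2, 1, 4 → best response Bundled.
Service B against (Bundled, Licensed): payoffs 1, 4, -5 → best response News.
Service B against (Bundled, Sports): payoffs -5, 1, 5 → best response Bundled.
Service C against (News, Sports): payoffs -4, 1 → best response Sports.
Service C against (News, News): payoffs 3, -5 → best response Licensed.
Service C against (News, Bundled): payoffs -4, 2 → best response Sports.
Service C against (Bundled, Sports): payoffs -5, -1 → best response Sports.
Service C against (Bundled, News): payoffs 2, 1 → best response Licensed.
Service C against (Bundled, Bundled): payoffs -4, 5 → best response Sports.
Mutual best responses: (Bundled, News, Licensed); (Bundled, Bundled, Sports).

Pure-strategy Nash equilibria: (Bundled, News, Licensed); (Bundled, Bundled, Sports)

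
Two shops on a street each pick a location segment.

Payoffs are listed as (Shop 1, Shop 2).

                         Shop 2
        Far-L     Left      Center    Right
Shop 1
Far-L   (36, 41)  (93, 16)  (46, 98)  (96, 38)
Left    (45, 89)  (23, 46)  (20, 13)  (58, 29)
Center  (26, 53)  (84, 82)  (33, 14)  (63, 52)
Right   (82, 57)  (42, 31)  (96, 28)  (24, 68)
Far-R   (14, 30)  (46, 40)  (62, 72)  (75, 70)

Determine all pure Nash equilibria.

There is no pure-strategy Nash equilibrium.

For each strategy profile, look for a profitable unilateral deviation.
(Far-L, Far-L): Shop 1 can switch to Left (36 → 45). Not NE.
(Far-L, Left): Shop 2 can switch to Far-L (16 → 41). Not NE.
(Far-L, Center): Shop 1 can switch to Right (46 → 96). Not NE.
(Far-L, Right): Shop 2 can switch to Far-L (38 → 41). Not NE.
(Left, Far-L): Shop 1 can switch to Right (45 → 82). Not NE.
(Left, Left): Shop 1 can switch to Far-L (23 → 93). Not NE.
(The remaining 14 profiles each have a profitable deviation by the same check.)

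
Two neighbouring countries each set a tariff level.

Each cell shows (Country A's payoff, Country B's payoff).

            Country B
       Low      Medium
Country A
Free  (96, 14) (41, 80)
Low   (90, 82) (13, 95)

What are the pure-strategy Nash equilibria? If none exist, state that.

Country A against Low: payoffs 96, 90 → best response Free.
Country A against Medium: payoffs 41, 13 → best response Free.
Country B against Free: payoffs 14, 80 → best response Medium.
Country B against Low: payoffs 82, 95 → best response Medium.
Mutual best responses: (Free, Medium).

Pure NE: (Free, Medium)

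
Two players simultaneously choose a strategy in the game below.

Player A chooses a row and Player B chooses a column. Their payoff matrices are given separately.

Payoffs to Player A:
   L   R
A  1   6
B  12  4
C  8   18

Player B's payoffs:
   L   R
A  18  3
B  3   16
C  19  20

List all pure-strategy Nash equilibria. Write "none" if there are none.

Player A against L: payoffs 1, 12, 8 → best response B.
Player A against R: payoffs 6, 4, 18 → best response C.
Player B against A: payoffs 18, 3 → best response L.
Player B against B: payoffs 3, 16 → best response R.
Player B against C: payoffs 19, 20 → best response R.
Mutual best responses: (C, R).

(C, R)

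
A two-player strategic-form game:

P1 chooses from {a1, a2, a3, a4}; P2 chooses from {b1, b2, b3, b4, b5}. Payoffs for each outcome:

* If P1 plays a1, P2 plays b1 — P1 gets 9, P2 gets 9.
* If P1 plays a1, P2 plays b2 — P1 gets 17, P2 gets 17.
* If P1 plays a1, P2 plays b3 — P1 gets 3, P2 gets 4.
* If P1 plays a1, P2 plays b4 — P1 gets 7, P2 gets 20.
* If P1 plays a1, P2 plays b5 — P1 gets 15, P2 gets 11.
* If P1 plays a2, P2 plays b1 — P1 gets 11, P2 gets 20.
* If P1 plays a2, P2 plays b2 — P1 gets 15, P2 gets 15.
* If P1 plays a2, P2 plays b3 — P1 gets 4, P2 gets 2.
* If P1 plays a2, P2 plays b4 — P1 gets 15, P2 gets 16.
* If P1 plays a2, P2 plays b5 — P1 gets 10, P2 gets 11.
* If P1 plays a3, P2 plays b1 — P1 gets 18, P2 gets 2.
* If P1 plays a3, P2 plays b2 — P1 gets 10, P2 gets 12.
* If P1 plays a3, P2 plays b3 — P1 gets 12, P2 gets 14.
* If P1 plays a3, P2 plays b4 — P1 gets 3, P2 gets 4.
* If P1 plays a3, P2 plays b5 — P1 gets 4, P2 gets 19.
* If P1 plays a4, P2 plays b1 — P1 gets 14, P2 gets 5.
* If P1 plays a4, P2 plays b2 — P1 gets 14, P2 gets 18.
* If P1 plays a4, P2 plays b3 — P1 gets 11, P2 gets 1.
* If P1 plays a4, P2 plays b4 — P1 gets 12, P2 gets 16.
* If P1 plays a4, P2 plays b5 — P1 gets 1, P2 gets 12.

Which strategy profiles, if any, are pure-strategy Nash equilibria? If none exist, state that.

There is no pure-strategy Nash equilibrium.

P1 against b1: payoffs 9, 11, 18, 14 → best response a3.
P1 against b2: payoffs 17, 15, 10, 14 → best response a1.
P1 against b3: payoffs 3, 4, 12, 11 → best response a3.
P1 against b4: payoffs 7, 15, 3, 12 → best response a2.
P1 against b5: payoffs 15, 10, 4, 1 → best response a1.
P2 against a1: payoffs 9, 17, 4, 20, 11 → best response b4.
P2 against a2: payoffs 20, 15, 2, 16, 11 → best response b1.
P2 against a3: payoffs 2, 12, 14, 4, 19 → best response b5.
P2 against a4: payoffs 5, 18, 1, 16, 12 → best response b2.
No profile is a mutual best response for all players.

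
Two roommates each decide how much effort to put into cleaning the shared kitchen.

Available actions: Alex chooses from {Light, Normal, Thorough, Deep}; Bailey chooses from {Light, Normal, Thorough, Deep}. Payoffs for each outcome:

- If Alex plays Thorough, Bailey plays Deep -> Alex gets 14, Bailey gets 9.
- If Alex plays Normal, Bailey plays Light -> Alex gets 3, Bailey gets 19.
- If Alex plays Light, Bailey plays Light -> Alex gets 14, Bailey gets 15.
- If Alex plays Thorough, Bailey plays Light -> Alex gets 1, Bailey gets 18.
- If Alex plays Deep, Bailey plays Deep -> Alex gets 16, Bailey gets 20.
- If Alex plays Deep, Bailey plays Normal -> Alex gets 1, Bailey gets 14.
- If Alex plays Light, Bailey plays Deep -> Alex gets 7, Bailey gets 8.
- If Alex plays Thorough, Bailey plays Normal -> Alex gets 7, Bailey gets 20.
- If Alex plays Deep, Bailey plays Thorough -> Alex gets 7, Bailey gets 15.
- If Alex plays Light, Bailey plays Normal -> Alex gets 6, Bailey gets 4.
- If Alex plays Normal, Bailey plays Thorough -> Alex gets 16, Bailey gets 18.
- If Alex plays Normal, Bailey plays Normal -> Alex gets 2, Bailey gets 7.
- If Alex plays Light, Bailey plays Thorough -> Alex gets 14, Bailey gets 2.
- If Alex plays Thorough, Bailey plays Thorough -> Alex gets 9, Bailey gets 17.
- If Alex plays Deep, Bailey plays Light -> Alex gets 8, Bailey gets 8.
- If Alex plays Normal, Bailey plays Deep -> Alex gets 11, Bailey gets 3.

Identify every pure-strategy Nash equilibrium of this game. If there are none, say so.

The pure Nash equilibria are (Light, Light); (Thorough, Normal); (Deep, Deep).

Alex against Light: payoffs 14, 3, 1, 8 → best response Light.
Alex against Normal: payoffs 6, 2, 7, 1 → best response Thorough.
Alex against Thorough: payoffs 14, 16, 9, 7 → best response Normal.
Alex against Deep: payoffs 7, 11, 14, 16 → best response Deep.
Bailey against Light: payoffs 15, 4, 2, 8 → best response Light.
Bailey against Normal: payoffs 19, 7, 18, 3 → best response Light.
Bailey against Thorough: payoffs 18, 20, 17, 9 → best response Normal.
Bailey against Deep: payoffs 8, 14, 15, 20 → best response Deep.
Mutual best responses: (Light, Light); (Thorough, Normal); (Deep, Deep).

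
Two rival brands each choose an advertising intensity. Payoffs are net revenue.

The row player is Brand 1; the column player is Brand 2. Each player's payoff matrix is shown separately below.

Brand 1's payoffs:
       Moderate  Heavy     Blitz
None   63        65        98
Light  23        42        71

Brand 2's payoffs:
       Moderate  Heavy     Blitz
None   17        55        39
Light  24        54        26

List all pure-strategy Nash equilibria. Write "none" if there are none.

Brand 1 against Moderate: payoffs 63, 23 → best response None.
Brand 1 against Heavy: payoffs 65, 42 → best response None.
Brand 1 against Blitz: payoffs 98, 71 → best response None.
Brand 2 against None: payoffs 17, 55, 39 → best response Heavy.
Brand 2 against Light: payoffs 24, 54, 26 → best response Heavy.
Mutual best responses: (None, Heavy).

The unique pure-strategy Nash equilibrium is (None, Heavy).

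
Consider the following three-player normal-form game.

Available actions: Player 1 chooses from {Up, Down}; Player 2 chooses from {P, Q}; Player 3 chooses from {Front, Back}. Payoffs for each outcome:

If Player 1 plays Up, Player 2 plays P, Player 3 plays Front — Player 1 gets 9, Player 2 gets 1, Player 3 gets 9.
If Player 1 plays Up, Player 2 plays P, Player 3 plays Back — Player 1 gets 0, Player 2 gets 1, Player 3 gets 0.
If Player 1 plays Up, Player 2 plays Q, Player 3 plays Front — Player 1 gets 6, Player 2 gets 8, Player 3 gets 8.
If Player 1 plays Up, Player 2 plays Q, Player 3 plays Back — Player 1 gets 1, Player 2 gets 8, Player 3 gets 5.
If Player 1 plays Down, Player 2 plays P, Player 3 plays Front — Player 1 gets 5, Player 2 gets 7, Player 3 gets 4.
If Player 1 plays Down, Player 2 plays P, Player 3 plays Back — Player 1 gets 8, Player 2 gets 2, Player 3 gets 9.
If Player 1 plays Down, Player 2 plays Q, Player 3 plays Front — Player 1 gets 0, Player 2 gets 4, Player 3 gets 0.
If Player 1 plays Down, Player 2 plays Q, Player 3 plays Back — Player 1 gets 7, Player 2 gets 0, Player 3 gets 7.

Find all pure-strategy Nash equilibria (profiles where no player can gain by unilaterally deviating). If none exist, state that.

Check each profile: it is a Nash equilibrium iff no player can strictly gain by switching unilaterally.
(Up, P, Front): Player 2 can switch to Q (1 → 8). Not NE.
(Up, P, Back): Player 1 can switch to Down (0 → 8). Not NE.
(Up, Q, Front): Player 1 gets 6, best alternative 0; Player 2 gets 8, best alternative 1; Player 3 gets 8, best alternative 5. No profitable deviation — NE.
(Up, Q, Back): Player 1 can switch to Down (1 → 7). Not NE.
(Down, P, Front): Player 1 can switch to Up (5 → 9). Not NE.
(Down, P, Back): Player 1 gets 8, best alternative 0; Player 2 gets 2, best alternative 0; Player 3 gets 9, best alternative 4. No profitable deviation — NE.
(Down, Q, Front): Player 1 can switch to Up (0 → 6). Not NE.
(Down, Q, Back): Player 2 can switch to P (0 → 2). Not NE.

Pure-strategy Nash equilibria: (Up, Q, Front), (Down, P, Back)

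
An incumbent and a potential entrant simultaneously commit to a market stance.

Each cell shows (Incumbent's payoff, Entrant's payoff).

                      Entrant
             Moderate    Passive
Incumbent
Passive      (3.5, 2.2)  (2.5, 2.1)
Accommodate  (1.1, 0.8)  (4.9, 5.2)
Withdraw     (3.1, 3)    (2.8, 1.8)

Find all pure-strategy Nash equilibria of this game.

Incumbent against Moderate: payoffs 3.5, 1.1, 3.1 → best response Passive.
Incumbent against Passive: payoffs 2.5, 4.9, 2.8 → best response Accommodate.
Entrant against Passive: payoffs 2.2, 2.1 → best response Moderate.
Entrant against Accommodate: payoffs 0.8, 5.2 → best response Passive.
Entrant against Withdraw: payoffs 3, 1.8 → best response Moderate.
Mutual best responses: (Passive, Moderate); (Accommodate, Passive).

Pure-strategy Nash equilibria: (Passive, Moderate); (Accommodate, Passive)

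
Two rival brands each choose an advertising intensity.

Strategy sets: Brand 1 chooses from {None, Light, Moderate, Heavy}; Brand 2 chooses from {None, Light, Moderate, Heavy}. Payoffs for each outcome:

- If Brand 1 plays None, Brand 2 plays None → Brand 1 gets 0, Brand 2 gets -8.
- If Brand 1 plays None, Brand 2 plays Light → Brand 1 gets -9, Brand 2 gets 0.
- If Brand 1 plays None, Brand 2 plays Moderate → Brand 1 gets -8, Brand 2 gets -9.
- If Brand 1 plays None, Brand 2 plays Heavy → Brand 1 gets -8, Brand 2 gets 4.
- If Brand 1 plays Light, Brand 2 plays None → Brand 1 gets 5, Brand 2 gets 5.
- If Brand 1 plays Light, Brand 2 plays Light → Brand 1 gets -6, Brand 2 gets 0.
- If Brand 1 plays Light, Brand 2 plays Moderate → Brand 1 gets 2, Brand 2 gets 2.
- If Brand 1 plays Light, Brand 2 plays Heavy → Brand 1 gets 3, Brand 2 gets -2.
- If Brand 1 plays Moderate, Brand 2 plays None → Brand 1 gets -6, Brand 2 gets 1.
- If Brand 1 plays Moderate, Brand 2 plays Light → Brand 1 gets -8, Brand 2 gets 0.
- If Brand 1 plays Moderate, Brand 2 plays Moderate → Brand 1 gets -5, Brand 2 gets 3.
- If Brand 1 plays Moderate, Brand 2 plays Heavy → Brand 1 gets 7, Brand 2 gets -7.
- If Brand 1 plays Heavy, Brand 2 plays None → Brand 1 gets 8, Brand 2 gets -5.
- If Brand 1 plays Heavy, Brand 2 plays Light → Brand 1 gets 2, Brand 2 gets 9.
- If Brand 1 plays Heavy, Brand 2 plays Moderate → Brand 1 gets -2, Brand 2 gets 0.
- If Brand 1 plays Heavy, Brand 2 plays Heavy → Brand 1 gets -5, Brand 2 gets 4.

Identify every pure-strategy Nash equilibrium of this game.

(Heavy, Light)

(None, None): Brand 1 can switch to Light (0 → 5). Not NE.
(None, Light): Brand 1 can switch to Light (-9 → -6). Not NE.
(None, Moderate): Brand 1 can switch to Light (-8 → 2). Not NE.
(None, Heavy): Brand 1 can switch to Light (-8 → 3). Not NE.
(Light, None): Brand 1 can switch to Heavy (5 → 8). Not NE.
(Light, Light): Brand 1 can switch to Heavy (-6 → 2). Not NE.
(Light, Moderate): Brand 2 can switch to None (2 → 5). Not NE.
(Light, Heavy): Brand 1 can switch to Moderate (3 → 7). Not NE.
(Moderate, None): Brand 1 can switch to None (-6 → 0). Not NE.
(Moderate, Light): Brand 1 can switch to Light (-8 → -6). Not NE.
(Moderate, Moderate): Brand 1 can switch to Light (-5 → 2). Not NE.
(Moderate, Heavy): Brand 2 can switch to None (-7 → 1). Not NE.
(Heavy, Light): Brand 1 gets 2, best alternative -6; Brand 2 gets 9, best alternative 4. No profitable deviation — NE.
(The remaining 3 profiles each have a profitable deviation by the same check.)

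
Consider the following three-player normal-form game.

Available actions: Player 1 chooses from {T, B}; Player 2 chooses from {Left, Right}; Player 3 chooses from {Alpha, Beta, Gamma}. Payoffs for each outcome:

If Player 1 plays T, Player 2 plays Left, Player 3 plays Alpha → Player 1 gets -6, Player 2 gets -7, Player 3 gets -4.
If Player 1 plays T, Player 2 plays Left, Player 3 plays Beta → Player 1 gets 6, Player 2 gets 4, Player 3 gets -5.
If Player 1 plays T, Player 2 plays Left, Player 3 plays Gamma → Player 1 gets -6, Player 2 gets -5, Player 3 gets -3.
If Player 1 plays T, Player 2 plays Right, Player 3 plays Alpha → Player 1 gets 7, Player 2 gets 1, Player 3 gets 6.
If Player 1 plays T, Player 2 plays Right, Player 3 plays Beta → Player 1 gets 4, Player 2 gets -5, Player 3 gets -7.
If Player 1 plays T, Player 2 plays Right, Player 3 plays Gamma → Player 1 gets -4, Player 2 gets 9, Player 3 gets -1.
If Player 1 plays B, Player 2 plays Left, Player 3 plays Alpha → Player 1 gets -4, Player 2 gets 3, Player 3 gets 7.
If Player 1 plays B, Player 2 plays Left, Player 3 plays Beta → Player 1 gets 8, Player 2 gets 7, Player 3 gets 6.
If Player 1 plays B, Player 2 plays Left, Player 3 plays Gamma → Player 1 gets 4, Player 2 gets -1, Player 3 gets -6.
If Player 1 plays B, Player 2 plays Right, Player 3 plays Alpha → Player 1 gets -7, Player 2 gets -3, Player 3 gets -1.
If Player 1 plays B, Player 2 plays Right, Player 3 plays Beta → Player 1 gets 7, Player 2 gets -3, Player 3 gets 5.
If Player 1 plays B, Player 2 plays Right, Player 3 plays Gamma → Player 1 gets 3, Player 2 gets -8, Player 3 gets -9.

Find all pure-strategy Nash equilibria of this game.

(T, Right, Alpha); (B, Left, Alpha)

(T, Left, Alpha): Player 1 can switch to B (-6 → -4). Not NE.
(T, Left, Beta): Player 1 can switch to B (6 → 8). Not NE.
(T, Left, Gamma): Player 1 can switch to B (-6 → 4). Not NE.
(T, Right, Alpha): Player 1 gets 7, best alternative -7; Player 2 gets 1, best alternative -7; Player 3 gets 6, best alternative -1. No profitable deviation — NE.
(T, Right, Beta): Player 1 can switch to B (4 → 7). Not NE.
(T, Right, Gamma): Player 1 can switch to B (-4 → 3). Not NE.
(B, Left, Alpha): Player 1 gets -4, best alternative -6; Player 2 gets 3, best alternative -3; Player 3 gets 7, best alternative 6. No profitable deviation — NE.
(B, Left, Beta): Player 3 can switch to Alpha (6 → 7). Not NE.
(B, Left, Gamma): Player 3 can switch to Alpha (-6 → 7). Not NE.
(B, Right, Alpha): Player 1 can switch to T (-7 → 7). Not NE.
(B, Right, Beta): Player 2 can switch to Left (-3 → 7). Not NE.
(B, Right, Gamma): Player 2 can switch to Left (-8 → -1). Not NE.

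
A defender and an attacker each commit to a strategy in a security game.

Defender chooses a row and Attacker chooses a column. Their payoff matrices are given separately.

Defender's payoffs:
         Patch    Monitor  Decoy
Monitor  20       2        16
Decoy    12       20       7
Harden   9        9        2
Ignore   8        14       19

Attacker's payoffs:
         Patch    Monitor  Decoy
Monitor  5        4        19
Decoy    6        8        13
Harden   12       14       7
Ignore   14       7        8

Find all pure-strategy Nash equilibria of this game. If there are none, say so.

none

Defender against Patch: payoffs 20, 12, 9, 8 → best response Monitor.
Defender against Monitor: payoffs 2, 20, 9, 14 → best response Decoy.
Defender against Decoy: payoffs 16, 7, 2, 19 → best response Ignore.
Attacker against Monitor: payoffs 5, 4, 19 → best response Decoy.
Attacker against Decoy: payoffs 6, 8, 13 → best response Decoy.
Attacker against Harden: payoffs 12, 14, 7 → best response Monitor.
Attacker against Ignore: payoffs 14, 7, 8 → best response Patch.
No profile is a mutual best response for all players.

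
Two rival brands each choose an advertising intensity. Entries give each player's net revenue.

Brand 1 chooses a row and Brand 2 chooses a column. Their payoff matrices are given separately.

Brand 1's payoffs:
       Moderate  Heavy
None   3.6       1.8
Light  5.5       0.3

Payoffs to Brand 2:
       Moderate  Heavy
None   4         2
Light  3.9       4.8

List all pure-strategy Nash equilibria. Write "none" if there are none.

none

For each player, find the best response to each opponent profile; mutual best responses are the pure NE.
Brand 1 against Moderate: payoffs 3.6, 5.5 → best response Light.
Brand 1 against Heavy: payoffs 1.8, 0.3 → best response None.
Brand 2 against None: payoffs 4, 2 → best response Moderate.
Brand 2 against Light: payoffs 3.9, 4.8 → best response Heavy.
No profile is a mutual best response for all players.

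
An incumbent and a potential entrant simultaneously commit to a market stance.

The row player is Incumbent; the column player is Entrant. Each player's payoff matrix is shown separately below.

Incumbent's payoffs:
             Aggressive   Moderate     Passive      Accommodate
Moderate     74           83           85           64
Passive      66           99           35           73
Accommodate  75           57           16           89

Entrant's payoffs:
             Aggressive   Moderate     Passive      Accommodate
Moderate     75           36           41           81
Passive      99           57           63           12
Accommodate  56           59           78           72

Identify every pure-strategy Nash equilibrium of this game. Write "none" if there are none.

(Moderate, Aggressive): Incumbent can switch to Accommodate (74 → 75). Not NE.
(Moderate, Moderate): Incumbent can switch to Passive (83 → 99). Not NE.
(Moderate, Passive): Entrant can switch to Aggressive (41 → 75). Not NE.
(Moderate, Accommodate): Incumbent can switch to Passive (64 → 73). Not NE.
(Passive, Aggressive): Incumbent can switch to Moderate (66 → 74). Not NE.
(Passive, Moderate): Entrant can switch to Aggressive (57 → 99). Not NE.
(Passive, Passive): Incumbent can switch to Moderate (35 → 85). Not NE.
(Passive, Accommodate): Incumbent can switch to Accommodate (73 → 89). Not NE.
(Accommodate, Aggressive): Entrant can switch to Moderate (56 → 59). Not NE.
(Accommodate, Moderate): Incumbent can switch to Moderate (57 → 83). Not NE.
(Accommodate, Passive): Incumbent can switch to Moderate (16 → 85). Not NE.
(Accommodate, Accommodate): Entrant can switch to Passive (72 → 78). Not NE.

There is no pure-strategy Nash equilibrium.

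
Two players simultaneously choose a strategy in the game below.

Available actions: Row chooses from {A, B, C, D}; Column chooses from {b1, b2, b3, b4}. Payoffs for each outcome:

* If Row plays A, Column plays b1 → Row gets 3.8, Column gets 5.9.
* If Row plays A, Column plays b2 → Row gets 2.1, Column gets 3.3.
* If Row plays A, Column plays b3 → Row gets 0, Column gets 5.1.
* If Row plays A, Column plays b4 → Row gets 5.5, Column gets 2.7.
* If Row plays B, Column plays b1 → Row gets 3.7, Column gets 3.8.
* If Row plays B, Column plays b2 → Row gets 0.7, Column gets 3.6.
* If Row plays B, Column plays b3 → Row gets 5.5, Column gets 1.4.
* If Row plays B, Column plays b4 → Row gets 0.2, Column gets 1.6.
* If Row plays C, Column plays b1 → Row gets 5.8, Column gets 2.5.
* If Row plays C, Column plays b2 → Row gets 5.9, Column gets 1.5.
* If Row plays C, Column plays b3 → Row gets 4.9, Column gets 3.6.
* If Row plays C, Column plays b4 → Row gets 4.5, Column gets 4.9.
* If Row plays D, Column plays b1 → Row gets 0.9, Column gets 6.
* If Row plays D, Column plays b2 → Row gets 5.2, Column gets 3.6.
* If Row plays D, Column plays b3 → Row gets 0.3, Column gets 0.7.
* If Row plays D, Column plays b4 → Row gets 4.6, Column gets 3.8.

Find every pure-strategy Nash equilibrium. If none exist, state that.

No pure-strategy Nash equilibrium.

Row against b1: payoffs 3.8, 3.7, 5.8, 0.9 → best response C.
Row against b2: payoffs 2.1, 0.7, 5.9, 5.2 → best response C.
Row against b3: payoffs 0, 5.5, 4.9, 0.3 → best response B.
Row against b4: payoffs 5.5, 0.2, 4.5, 4.6 → best response A.
Column against A: payoffs 5.9, 3.3, 5.1, 2.7 → best response b1.
Column against B: payoffs 3.8, 3.6, 1.4, 1.6 → best response b1.
Column against C: payoffs 2.5, 1.5, 3.6, 4.9 → best response b4.
Column against D: payoffs 6, 3.6, 0.7, 3.8 → best response b1.
No profile is a mutual best response for all players.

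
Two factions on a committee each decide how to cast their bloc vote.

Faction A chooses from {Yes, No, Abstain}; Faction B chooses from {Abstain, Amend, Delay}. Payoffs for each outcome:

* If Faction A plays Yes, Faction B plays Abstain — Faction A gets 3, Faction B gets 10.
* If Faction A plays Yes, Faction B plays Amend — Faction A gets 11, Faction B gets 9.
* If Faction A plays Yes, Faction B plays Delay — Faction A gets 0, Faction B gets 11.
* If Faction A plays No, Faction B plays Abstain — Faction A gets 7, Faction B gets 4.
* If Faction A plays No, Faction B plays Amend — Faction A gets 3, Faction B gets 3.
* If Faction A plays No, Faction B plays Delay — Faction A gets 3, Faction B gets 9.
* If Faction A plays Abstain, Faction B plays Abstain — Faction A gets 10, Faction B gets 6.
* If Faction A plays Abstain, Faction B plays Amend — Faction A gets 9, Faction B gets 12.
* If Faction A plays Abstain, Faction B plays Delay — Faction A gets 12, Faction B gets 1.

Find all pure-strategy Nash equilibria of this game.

Faction A against Abstain: payoffs 3, 7, 10 → best response Abstain.
Faction A against Amend: payoffs 11, 3, 9 → best response Yes.
Faction A against Delay: payoffs 0, 3, 12 → best response Abstain.
Faction B against Yes: payoffs 10, 9, 11 → best response Delay.
Faction B against No: payoffs 4, 3, 9 → best response Delay.
Faction B against Abstain: payoffs 6, 12, 1 → best response Amend.
No profile is a mutual best response for all players.

No pure-strategy Nash equilibrium.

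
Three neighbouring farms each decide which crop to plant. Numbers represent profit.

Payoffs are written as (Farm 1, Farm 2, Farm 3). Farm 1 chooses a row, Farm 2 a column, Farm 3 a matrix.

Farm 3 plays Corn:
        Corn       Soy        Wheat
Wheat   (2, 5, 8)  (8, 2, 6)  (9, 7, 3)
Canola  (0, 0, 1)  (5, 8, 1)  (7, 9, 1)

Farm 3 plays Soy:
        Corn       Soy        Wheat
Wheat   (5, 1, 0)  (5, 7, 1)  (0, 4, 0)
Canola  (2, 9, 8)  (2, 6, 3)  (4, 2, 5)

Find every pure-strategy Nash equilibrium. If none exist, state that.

(Wheat, Wheat, Corn)

Check each profile: it is a Nash equilibrium iff no player can strictly gain by switching unilaterally.
(Wheat, Corn, Corn): Farm 2 can switch to Wheat (5 → 7). Not NE.
(Wheat, Corn, Soy): Farm 2 can switch to Soy (1 → 7). Not NE.
(Wheat, Soy, Corn): Farm 2 can switch to Corn (2 → 5). Not NE.
(Wheat, Soy, Soy): Farm 3 can switch to Corn (1 → 6). Not NE.
(Wheat, Wheat, Corn): Farm 1 gets 9, best alternative 7; Farm 2 gets 7, best alternative 5; Farm 3 gets 3, best alternative 0. No profitable deviation — NE.
(Wheat, Wheat, Soy): Farm 1 can switch to Canola (0 → 4). Not NE.
(Canola, Corn, Corn): Farm 1 can switch to Wheat (0 → 2). Not NE.
(Canola, Corn, Soy): Farm 1 can switch to Wheat (2 → 5). Not NE.
(Canola, Soy, Corn): Farm 1 can switch to Wheat (5 → 8). Not NE.
(The remaining 3 profiles each have a profitable deviation by the same check.)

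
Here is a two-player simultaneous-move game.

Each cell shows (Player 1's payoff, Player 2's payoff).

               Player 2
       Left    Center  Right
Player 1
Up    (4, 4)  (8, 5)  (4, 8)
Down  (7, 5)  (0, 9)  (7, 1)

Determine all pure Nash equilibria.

none

(Up, Left): Player 1 can switch to Down (4 → 7). Not NE.
(Up, Center): Player 2 can switch to Right (5 → 8). Not NE.
(Up, Right): Player 1 can switch to Down (4 → 7). Not NE.
(Down, Left): Player 2 can switch to Center (5 → 9). Not NE.
(Down, Center): Player 1 can switch to Up (0 → 8). Not NE.
(Down, Right): Player 2 can switch to Left (1 → 5). Not NE.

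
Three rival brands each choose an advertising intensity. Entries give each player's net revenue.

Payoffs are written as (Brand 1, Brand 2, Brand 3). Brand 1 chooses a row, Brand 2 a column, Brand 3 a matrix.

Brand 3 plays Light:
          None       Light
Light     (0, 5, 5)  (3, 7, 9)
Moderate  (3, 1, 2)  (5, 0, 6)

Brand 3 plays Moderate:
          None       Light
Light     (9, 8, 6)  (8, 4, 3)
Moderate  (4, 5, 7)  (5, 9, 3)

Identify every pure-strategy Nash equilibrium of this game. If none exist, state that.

For each player, find the best response to each opponent profile; mutual best responses are the pure NE.
Brand 1 against (None, Light): payoffs 0, 3 → best response Moderate.
Brand 1 against (None, Moderate): payoffs 9, 4 → best response Light.
Brand 1 against (Light, Light): payoffs 3, 5 → best response Moderate.
Brand 1 against (Light, Moderate): payoffs 8, 5 → best response Light.
Brand 2 against (Light, Light): payoffs 5, 7 → best response Light.
Brand 2 against (Light, Moderate): payoffs 8, 4 → best response None.
Brand 2 against (Moderate, Light): payoffs 1, 0 → best response None.
Brand 2 against (Moderate, Moderate): payoffs 5, 9 → best response Light.
Brand 3 against (Light, None): payoffs 5, 6 → best response Moderate.
Brand 3 against (Light, Light): payoffs 9, 3 → best response Light.
Brand 3 against (Moderate, None): payoffs 2, 7 → best response Moderate.
Brand 3 against (Moderate, Light): payoffs 6, 3 → best response Light.
Mutual best responses: (Light, None, Moderate).

(Light, None, Moderate)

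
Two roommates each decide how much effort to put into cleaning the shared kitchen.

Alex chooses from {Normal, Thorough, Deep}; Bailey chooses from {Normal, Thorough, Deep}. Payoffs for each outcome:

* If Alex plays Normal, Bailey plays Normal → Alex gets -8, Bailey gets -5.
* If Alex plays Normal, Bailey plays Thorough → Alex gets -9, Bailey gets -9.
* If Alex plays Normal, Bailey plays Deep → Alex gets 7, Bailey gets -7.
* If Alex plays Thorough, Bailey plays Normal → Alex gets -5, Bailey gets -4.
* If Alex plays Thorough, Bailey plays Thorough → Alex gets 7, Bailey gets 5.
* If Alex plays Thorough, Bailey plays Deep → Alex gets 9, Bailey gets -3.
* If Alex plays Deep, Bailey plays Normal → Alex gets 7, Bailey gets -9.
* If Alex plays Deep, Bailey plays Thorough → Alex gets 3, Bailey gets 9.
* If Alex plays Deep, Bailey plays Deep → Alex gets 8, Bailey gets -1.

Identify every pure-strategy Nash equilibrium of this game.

Alex against Normal: payoffs -8, -5, 7 → best response Deep.
Alex against Thorough: payoffs -9, 7, 3 → best response Thorough.
Alex against Deep: payoffs 7, 9, 8 → best response Thorough.
Bailey against Normal: payoffs -5, -9, -7 → best response Normal.
Bailey against Thorough: payoffs -4, 5, -3 → best response Thorough.
Bailey against Deep: payoffs -9, 9, -1 → best response Thorough.
Mutual best responses: (Thorough, Thorough).

The unique pure-strategy Nash equilibrium is (Thorough, Thorough).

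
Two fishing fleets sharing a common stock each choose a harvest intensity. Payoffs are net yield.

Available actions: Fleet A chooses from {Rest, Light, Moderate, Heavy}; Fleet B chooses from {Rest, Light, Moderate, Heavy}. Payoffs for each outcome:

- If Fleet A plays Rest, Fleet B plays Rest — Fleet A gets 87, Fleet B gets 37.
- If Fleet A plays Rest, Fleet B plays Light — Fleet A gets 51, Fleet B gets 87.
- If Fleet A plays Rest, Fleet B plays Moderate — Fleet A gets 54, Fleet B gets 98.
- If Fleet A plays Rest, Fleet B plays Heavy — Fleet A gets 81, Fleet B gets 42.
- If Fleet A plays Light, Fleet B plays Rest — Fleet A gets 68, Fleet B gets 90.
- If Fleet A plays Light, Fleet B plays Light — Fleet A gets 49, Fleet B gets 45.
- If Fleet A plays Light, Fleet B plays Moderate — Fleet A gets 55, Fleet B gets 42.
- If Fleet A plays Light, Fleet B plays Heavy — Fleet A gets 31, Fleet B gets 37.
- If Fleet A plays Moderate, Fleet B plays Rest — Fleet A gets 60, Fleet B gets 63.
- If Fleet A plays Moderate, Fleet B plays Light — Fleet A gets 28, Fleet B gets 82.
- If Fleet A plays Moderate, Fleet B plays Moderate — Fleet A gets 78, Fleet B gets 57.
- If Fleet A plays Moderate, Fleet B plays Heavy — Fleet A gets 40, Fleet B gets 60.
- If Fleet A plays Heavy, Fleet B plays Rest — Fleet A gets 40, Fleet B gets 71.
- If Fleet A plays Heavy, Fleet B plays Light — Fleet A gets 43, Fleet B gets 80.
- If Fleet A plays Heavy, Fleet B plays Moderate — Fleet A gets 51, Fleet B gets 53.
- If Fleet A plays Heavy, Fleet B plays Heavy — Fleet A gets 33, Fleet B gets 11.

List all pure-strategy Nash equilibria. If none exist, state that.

This game has no pure Nash equilibrium.

Fleet A against Rest: payoffs 87, 68, 60, 40 → best response Rest.
Fleet A against Light: payoffs 51, 49, 28, 43 → best response Rest.
Fleet A against Moderate: payoffs 54, 55, 78, 51 → best response Moderate.
Fleet A against Heavy: payoffs 81, 31, 40, 33 → best response Rest.
Fleet B against Rest: payoffs 37, 87, 98, 42 → best response Moderate.
Fleet B against Light: payoffs 90, 45, 42, 37 → best response Rest.
Fleet B against Moderate: payoffs 63, 82, 57, 60 → best response Light.
Fleet B against Heavy: payoffs 71, 80, 53, 11 → best response Light.
No profile is a mutual best response for all players.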